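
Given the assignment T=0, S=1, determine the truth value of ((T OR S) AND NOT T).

Substituting: ((0 OR 1) AND NOT 0)
= 1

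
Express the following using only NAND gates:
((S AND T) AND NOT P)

((((S NAND T) NAND (S NAND T)) NAND (P NAND P)) NAND (((S NAND T) NAND (S NAND T)) NAND (P NAND P)))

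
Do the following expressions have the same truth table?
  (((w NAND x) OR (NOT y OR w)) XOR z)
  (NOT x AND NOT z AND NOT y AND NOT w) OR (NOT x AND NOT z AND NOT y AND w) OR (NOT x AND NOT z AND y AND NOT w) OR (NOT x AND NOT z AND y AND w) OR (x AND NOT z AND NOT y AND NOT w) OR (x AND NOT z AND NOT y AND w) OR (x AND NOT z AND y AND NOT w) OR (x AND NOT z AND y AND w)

Yes, they are equivalent — the two output columns agree on all 16 assignments:
x | z | y | w | Expression 1 | Expression 2
-------------------------------------------
0 | 0 | 0 | 0 | 1 | 1
0 | 0 | 0 | 1 | 1 | 1
0 | 0 | 1 | 0 | 1 | 1
0 | 0 | 1 | 1 | 1 | 1
0 | 1 | 0 | 0 | 0 | 0
0 | 1 | 0 | 1 | 0 | 0
0 | 1 | 1 | 0 | 0 | 0
0 | 1 | 1 | 1 | 0 | 0
1 | 0 | 0 | 0 | 1 | 1
1 | 0 | 0 | 1 | 1 | 1
1 | 0 | 1 | 0 | 1 | 1
1 | 0 | 1 | 1 | 1 | 1
1 | 1 | 0 | 0 | 0 | 0
1 | 1 | 0 | 1 | 0 | 0
1 | 1 | 1 | 0 | 0 | 0
1 | 1 | 1 | 1 | 0 | 0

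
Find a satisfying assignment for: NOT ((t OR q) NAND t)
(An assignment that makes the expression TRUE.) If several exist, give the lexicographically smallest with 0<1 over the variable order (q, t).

q=0, t=1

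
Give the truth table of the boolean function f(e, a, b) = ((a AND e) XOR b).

e | a | b | Output
------------------
0 | 0 | 0 | 0
0 | 0 | 1 | 1
0 | 1 | 0 | 0
0 | 1 | 1 | 1
1 | 0 | 0 | 0
1 | 0 | 1 | 1
1 | 1 | 0 | 1
1 | 1 | 1 | 0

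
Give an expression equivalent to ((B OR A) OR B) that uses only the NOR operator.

((((B NOR A) NOR (B NOR A)) NOR B) NOR (((B NOR A) NOR (B NOR A)) NOR B))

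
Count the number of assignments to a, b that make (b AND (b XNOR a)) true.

Satisfying assignments: (1,1)
Count: 1 out of 4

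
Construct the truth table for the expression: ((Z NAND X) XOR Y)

Y | Z | X | Output
------------------
0 | 0 | 0 | 1
0 | 0 | 1 | 1
0 | 1 | 0 | 1
0 | 1 | 1 | 0
1 | 0 | 0 | 0
1 | 0 | 1 | 0
1 | 1 | 0 | 0
1 | 1 | 1 | 1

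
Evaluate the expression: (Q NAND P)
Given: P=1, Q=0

Substituting: (0 NAND 1)
= 1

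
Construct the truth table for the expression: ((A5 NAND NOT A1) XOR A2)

A1 | A2 | A5 | Output
---------------------
0 | 0 | 0 | 1
0 | 0 | 1 | 0
0 | 1 | 0 | 0
0 | 1 | 1 | 1
1 | 0 | 0 | 1
1 | 0 | 1 | 1
1 | 1 | 0 | 0
1 | 1 | 1 | 0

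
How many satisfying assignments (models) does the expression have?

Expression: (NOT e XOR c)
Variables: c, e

Satisfying assignments: (0,0), (1,1)
Count: 2 out of 4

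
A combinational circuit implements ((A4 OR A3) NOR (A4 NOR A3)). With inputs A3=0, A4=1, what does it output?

Substituting: ((1 OR 0) NOR (1 NOR 0))
= 0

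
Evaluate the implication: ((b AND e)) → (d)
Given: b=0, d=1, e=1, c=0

Antecedent ((b AND e)) = 0; consequent (d) = 1.
0 → 1 = 1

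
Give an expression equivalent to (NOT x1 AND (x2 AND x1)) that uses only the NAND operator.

(((x1 NAND x1) NAND ((x2 NAND x1) NAND (x2 NAND x1))) NAND ((x1 NAND x1) NAND ((x2 NAND x1) NAND (x2 NAND x1))))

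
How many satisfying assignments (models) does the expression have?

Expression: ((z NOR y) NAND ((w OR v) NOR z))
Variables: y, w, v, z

Satisfying assignments: (0,0,0,1), (0,0,1,0), (0,0,1,1), (0,1,0,0), (0,1,0,1), (0,1,1,0), (0,1,1,1), (1,0,0,0), (1,0,0,1), (1,0,1,0), (1,0,1,1), (1,1,0,0), (1,1,0,1), (1,1,1,0), (1,1,1,1)
Count: 15 out of 16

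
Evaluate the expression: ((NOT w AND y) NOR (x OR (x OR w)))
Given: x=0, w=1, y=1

Substituting: ((NOT 1 AND 1) NOR (0 OR (0 OR 1)))
= 0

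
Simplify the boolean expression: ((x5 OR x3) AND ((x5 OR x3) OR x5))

By absorption (E AND (E OR v) = E):
= (x5 OR x3)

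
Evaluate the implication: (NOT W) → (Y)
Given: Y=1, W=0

Antecedent (NOT W) = 1; consequent (Y) = 1.
1 → 1 = 1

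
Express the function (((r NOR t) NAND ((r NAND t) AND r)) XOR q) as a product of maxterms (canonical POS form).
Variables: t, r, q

ΠM(1, 3, 5, 7) = (t OR r OR NOT q) AND (t OR NOT r OR NOT q) AND (NOT t OR r OR NOT q) AND (NOT t OR NOT r OR NOT q)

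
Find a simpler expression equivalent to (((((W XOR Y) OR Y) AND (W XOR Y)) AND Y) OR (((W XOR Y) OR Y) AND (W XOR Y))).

By absorption (E OR (E AND v) = E) then absorption (E AND (E OR v) = E):
= (W XOR Y)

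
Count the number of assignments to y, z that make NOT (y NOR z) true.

Satisfying assignments: (0,1), (1,0), (1,1)
Count: 3 out of 4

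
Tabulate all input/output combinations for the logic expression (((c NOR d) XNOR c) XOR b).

d | b | c | Output
------------------
0 | 0 | 0 | 0
0 | 0 | 1 | 0
0 | 1 | 0 | 1
0 | 1 | 1 | 1
1 | 0 | 0 | 1
1 | 0 | 1 | 0
1 | 1 | 0 | 0
1 | 1 | 1 | 1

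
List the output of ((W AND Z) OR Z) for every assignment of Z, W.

Z | W | Output
--------------
0 | 0 | 0
0 | 1 | 0
1 | 0 | 1
1 | 1 | 1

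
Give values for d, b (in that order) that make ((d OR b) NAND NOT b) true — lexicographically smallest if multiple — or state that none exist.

d=0, b=0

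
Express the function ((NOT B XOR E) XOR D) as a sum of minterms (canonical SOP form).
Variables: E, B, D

Σm(0, 3, 5, 6) = (NOT E AND NOT B AND NOT D) OR (NOT E AND B AND D) OR (E AND NOT B AND D) OR (E AND B AND NOT D)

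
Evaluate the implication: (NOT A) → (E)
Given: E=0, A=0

Antecedent (NOT A) = 1; consequent (E) = 0.
1 → 0 = 0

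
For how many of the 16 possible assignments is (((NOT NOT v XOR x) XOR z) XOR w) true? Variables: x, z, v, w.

Satisfying assignments: (0,0,0,1), (0,0,1,0), (0,1,0,0), (0,1,1,1), (1,0,0,0), (1,0,1,1), (1,1,0,1), (1,1,1,0)
Count: 8 out of 16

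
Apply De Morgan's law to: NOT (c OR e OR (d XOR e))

NOT c AND NOT e AND NOT (d XOR e)
De Morgan's: NOT(OR of terms) = AND of negations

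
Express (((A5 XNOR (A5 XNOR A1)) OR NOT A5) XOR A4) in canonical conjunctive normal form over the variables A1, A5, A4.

(A1 OR A5 OR NOT A4) AND (A1 OR NOT A5 OR A4) AND (NOT A1 OR A5 OR NOT A4) AND (NOT A1 OR NOT A5 OR NOT A4)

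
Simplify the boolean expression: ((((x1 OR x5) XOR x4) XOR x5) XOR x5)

By XOR self-cancellation ((E XOR v) XOR v = E):
= ((x1 OR x5) XOR x4)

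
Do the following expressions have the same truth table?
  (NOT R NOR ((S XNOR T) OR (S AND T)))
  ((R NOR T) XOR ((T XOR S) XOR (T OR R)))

No. Counterexample: with T=0, R=0, S=0, Expression 1 = 0 but Expression 2 = 1.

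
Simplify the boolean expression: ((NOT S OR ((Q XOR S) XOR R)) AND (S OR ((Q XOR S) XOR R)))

By distribution ((E OR v) AND (E OR NOT v) = E):
= ((Q XOR S) XOR R)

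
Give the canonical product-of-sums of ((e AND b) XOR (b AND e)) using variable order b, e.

ΠM(0, 1, 2, 3) = (b OR e) AND (b OR NOT e) AND (NOT b OR e) AND (NOT b OR NOT e)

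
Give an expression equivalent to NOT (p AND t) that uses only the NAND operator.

(((p NAND t) NAND (p NAND t)) NAND ((p NAND t) NAND (p NAND t)))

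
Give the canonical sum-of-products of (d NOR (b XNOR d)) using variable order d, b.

Σm(1) = (NOT d AND b)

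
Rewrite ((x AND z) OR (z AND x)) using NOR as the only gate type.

((((x NOR x) NOR (z NOR z)) NOR ((z NOR z) NOR (x NOR x))) NOR (((x NOR x) NOR (z NOR z)) NOR ((z NOR z) NOR (x NOR x))))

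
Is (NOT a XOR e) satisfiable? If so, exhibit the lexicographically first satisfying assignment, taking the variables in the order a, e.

a=0, e=0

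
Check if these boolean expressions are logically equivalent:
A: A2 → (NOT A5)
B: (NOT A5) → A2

No, Converse is not equivalent to original (counterexample: A5=0, A2=0)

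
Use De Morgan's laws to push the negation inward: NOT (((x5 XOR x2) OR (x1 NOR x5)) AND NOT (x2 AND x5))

NOT ((x5 XOR x2) OR (x1 NOR x5)) OR (x2 AND x5)
De Morgan's: NOT(AND of terms) = OR of negations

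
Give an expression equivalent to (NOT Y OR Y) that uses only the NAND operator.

(((Y NAND Y) NAND (Y NAND Y)) NAND (Y NAND Y))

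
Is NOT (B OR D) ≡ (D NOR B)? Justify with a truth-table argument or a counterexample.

Yes, they are equivalent — the two output columns agree on all 4 assignments:
D | B | Expression 1 | Expression 2
-----------------------------------
0 | 0 | 1 | 1
0 | 1 | 0 | 0
1 | 0 | 0 | 0
1 | 1 | 0 | 0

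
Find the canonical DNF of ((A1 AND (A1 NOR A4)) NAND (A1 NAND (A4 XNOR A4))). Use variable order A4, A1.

(NOT A4 AND NOT A1) OR (NOT A4 AND A1) OR (A4 AND NOT A1) OR (A4 AND A1)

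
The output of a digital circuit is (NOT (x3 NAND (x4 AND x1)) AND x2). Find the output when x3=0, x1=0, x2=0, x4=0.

Substituting: (NOT (0 NAND (0 AND 0)) AND 0)
= 0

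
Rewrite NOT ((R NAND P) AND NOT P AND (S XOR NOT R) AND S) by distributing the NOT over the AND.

NOT (R NAND P) OR P OR NOT (S XOR NOT R) OR NOT S
De Morgan's: NOT(AND of terms) = OR of negations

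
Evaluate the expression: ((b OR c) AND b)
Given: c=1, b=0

Substituting: ((0 OR 1) AND 0)
= 0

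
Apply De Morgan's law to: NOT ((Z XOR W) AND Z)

NOT (Z XOR W) OR NOT Z
De Morgan's: NOT(AND of terms) = OR of negations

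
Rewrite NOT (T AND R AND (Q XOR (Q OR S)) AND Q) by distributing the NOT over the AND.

NOT T OR NOT R OR NOT (Q XOR (Q OR S)) OR NOT Q
De Morgan's: NOT(AND of terms) = OR of negations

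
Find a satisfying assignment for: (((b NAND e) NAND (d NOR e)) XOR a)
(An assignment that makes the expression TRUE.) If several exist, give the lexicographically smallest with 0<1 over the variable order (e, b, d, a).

e=0, b=0, d=0, a=1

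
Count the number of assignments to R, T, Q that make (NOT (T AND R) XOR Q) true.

Satisfying assignments: (0,0,0), (0,1,0), (1,0,0), (1,1,1)
Count: 4 out of 8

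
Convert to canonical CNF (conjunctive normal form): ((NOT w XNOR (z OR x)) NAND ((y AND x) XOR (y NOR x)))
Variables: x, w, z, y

(x OR w OR NOT z OR y) AND (x OR NOT w OR z OR y) AND (NOT x OR w OR z OR NOT y) AND (NOT x OR w OR NOT z OR NOT y)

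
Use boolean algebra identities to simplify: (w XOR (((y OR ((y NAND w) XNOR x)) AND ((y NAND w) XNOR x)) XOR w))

By XOR self-cancellation ((E XOR v) XOR v = E) then absorption (E AND (E OR v) = E):
= ((y NAND w) XNOR x)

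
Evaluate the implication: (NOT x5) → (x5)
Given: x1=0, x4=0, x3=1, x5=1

Antecedent (NOT x5) = 0; consequent (x5) = 1.
0 → 1 = 1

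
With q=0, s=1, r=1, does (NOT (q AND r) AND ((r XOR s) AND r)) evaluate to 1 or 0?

Substituting: (NOT (0 AND 1) AND ((1 XOR 1) AND 1))
= 0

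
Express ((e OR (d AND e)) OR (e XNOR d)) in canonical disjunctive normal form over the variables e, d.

(NOT e AND NOT d) OR (e AND NOT d) OR (e AND d)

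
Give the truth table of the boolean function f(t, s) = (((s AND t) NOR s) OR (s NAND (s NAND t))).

t | s | Output
--------------
0 | 0 | 1
0 | 1 | 0
1 | 0 | 1
1 | 1 | 1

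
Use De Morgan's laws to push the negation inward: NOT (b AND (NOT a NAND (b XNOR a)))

NOT b OR NOT (NOT a NAND (b XNOR a))
De Morgan's: NOT(AND of terms) = OR of negations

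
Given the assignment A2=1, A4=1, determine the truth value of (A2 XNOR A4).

Substituting: (1 XNOR 1)
= 1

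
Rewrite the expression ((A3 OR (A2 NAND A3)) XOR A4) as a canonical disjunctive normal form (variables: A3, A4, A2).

(NOT A3 AND NOT A4 AND NOT A2) OR (NOT A3 AND NOT A4 AND A2) OR (A3 AND NOT A4 AND NOT A2) OR (A3 AND NOT A4 AND A2)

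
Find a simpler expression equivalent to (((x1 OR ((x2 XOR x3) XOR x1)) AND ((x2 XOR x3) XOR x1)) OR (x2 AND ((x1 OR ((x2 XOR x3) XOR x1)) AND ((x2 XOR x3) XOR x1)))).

By absorption (E OR (E AND v) = E) then absorption (E AND (E OR v) = E):
= ((x2 XOR x3) XOR x1)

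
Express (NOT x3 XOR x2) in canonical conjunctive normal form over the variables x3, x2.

(x3 OR NOT x2) AND (NOT x3 OR x2)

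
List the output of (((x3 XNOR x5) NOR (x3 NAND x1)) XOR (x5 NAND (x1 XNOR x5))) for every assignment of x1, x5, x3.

x1 | x5 | x3 | Output
---------------------
0 | 0 | 0 | 1
0 | 0 | 1 | 1
0 | 1 | 0 | 1
0 | 1 | 1 | 1
1 | 0 | 0 | 1
1 | 0 | 1 | 0
1 | 1 | 0 | 0
1 | 1 | 1 | 0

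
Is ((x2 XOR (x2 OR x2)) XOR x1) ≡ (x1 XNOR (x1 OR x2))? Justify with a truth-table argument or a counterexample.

No. Counterexample: with x2=0, x1=0, Expression 1 = 0 but Expression 2 = 1.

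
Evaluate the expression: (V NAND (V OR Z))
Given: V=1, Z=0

Substituting: (1 NAND (1 OR 0))
= 0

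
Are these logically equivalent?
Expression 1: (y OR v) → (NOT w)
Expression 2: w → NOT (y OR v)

Yes, Contrapositive is always equivalent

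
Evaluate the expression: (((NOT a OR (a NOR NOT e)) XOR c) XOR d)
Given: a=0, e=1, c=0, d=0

Substituting: (((NOT 0 OR (0 NOR NOT 1)) XOR 0) XOR 0)
= 1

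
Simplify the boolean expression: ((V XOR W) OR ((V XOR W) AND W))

By absorption (E OR (E AND v) = E):
= (V XOR W)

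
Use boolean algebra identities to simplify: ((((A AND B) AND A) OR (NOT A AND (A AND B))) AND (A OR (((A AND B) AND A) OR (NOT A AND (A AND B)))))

By absorption (E AND (E OR v) = E) then distribution ((E AND v) OR (E AND NOT v) = E):
= (A AND B)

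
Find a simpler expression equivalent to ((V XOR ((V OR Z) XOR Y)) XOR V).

By XOR self-cancellation ((E XOR v) XOR v = E):
= ((V OR Z) XOR Y)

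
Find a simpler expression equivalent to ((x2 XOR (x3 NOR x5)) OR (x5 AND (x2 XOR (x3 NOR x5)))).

By absorption (E OR (E AND v) = E):
= (x2 XOR (x3 NOR x5))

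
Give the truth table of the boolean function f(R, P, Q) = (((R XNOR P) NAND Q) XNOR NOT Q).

R | P | Q | Output
------------------
0 | 0 | 0 | 1
0 | 0 | 1 | 1
0 | 1 | 0 | 1
0 | 1 | 1 | 0
1 | 0 | 0 | 1
1 | 0 | 1 | 0
1 | 1 | 0 | 1
1 | 1 | 1 | 1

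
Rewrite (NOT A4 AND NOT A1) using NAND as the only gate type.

(((A4 NAND A4) NAND (A1 NAND A1)) NAND ((A4 NAND A4) NAND (A1 NAND A1)))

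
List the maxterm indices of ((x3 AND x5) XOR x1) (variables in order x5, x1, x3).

ΠM(0, 1, 4, 7) = (x5 OR x1 OR x3) AND (x5 OR x1 OR NOT x3) AND (NOT x5 OR x1 OR x3) AND (NOT x5 OR NOT x1 OR NOT x3)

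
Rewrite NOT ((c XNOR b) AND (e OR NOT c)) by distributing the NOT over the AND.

NOT (c XNOR b) OR NOT (e OR NOT c)
De Morgan's: NOT(AND of terms) = OR of negations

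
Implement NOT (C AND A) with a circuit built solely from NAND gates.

(((C NAND A) NAND (C NAND A)) NAND ((C NAND A) NAND (C NAND A)))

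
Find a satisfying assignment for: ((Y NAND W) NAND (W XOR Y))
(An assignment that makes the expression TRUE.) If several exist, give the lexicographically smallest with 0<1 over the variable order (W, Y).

W=0, Y=0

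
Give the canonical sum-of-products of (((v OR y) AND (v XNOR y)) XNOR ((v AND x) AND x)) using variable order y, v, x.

Σm(0, 1, 2, 4, 5, 7) = (NOT y AND NOT v AND NOT x) OR (NOT y AND NOT v AND x) OR (NOT y AND v AND NOT x) OR (y AND NOT v AND NOT x) OR (y AND NOT v AND x) OR (y AND v AND x)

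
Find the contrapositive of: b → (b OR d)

Contrapositive: NOT (b OR d) → NOT b
Note: A statement and its contrapositive are logically equivalent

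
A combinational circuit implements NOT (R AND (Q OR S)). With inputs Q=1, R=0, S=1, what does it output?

Substituting: NOT (0 AND (1 OR 1))
= 1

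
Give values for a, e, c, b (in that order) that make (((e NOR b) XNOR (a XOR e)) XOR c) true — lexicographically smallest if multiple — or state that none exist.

a=0, e=0, c=0, b=1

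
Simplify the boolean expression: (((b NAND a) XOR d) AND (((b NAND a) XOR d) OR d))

By absorption (E AND (E OR v) = E):
= ((b NAND a) XOR d)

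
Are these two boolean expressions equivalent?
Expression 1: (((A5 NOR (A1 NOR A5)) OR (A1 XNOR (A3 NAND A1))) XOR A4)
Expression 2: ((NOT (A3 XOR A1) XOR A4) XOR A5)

No. Counterexample: with A1=0, A3=0, A4=0, A5=0, Expression 1 = 0 but Expression 2 = 1.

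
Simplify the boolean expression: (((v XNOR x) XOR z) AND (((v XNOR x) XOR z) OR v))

By absorption (E AND (E OR v) = E):
= ((v XNOR x) XOR z)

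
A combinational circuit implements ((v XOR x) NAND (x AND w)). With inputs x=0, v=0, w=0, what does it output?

Substituting: ((0 XOR 0) NAND (0 AND 0))
= 1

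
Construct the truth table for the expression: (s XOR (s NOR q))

s | q | Output
--------------
0 | 0 | 1
0 | 1 | 0
1 | 0 | 1
1 | 1 | 1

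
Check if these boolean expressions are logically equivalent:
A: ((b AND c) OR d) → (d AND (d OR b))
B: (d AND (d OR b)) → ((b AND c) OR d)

No, Converse is not equivalent to original (counterexample: d=0, c=1, b=1)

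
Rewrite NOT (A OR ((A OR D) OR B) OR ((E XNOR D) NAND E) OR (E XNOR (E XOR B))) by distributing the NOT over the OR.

NOT A AND NOT ((A OR D) OR B) AND NOT ((E XNOR D) NAND E) AND NOT (E XNOR (E XOR B))
De Morgan's: NOT(OR of terms) = AND of negations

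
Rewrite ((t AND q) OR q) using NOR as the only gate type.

((((t NOR t) NOR (q NOR q)) NOR q) NOR (((t NOR t) NOR (q NOR q)) NOR q))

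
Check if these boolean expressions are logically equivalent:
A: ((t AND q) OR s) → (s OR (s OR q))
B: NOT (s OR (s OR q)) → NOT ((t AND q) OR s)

Yes, Contrapositive is always equivalent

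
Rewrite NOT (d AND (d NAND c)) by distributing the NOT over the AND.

NOT d OR NOT (d NAND c)
De Morgan's: NOT(AND of terms) = OR of negations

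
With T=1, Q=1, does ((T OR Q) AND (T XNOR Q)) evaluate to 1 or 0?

Substituting: ((1 OR 1) AND (1 XNOR 1))
= 1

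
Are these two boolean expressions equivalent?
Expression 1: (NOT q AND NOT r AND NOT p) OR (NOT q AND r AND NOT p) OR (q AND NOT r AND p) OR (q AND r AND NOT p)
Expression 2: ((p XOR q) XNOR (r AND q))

Yes, they are equivalent — the two output columns agree on all 8 assignments:
q | r | p | Expression 1 | Expression 2
---------------------------------------
0 | 0 | 0 | 1 | 1
0 | 0 | 1 | 0 | 0
0 | 1 | 0 | 1 | 1
0 | 1 | 1 | 0 | 0
1 | 0 | 0 | 0 | 0
1 | 0 | 1 | 1 | 1
1 | 1 | 0 | 1 | 1
1 | 1 | 1 | 0 | 0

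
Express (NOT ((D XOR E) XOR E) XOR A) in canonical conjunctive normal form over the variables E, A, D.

(E OR A OR NOT D) AND (E OR NOT A OR D) AND (NOT E OR A OR NOT D) AND (NOT E OR NOT A OR D)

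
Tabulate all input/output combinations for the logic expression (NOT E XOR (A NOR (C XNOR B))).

A | E | C | B | Output
----------------------
0 | 0 | 0 | 0 | 1
0 | 0 | 0 | 1 | 0
0 | 0 | 1 | 0 | 0
0 | 0 | 1 | 1 | 1
0 | 1 | 0 | 0 | 0
0 | 1 | 0 | 1 | 1
0 | 1 | 1 | 0 | 1
0 | 1 | 1 | 1 | 0
1 | 0 | 0 | 0 | 1
1 | 0 | 0 | 1 | 1
1 | 0 | 1 | 0 | 1
1 | 0 | 1 | 1 | 1
1 | 1 | 0 | 0 | 0
1 | 1 | 0 | 1 | 0
1 | 1 | 1 | 0 | 0
1 | 1 | 1 | 1 | 0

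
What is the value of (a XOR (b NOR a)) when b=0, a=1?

Substituting: (1 XOR (0 NOR 1))
= 1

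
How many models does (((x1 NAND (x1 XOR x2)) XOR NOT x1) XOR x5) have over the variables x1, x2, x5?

Satisfying assignments: (0,0,1), (0,1,1), (1,0,1), (1,1,0)
Count: 4 out of 8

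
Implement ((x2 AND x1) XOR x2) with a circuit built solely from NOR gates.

((((((x2 NOR x2) NOR (x1 NOR x1)) NOR x2) NOR (((x2 NOR x2) NOR (x1 NOR x1)) NOR x2)) NOR ((((x2 NOR x2) NOR (x1 NOR x1)) NOR x2) NOR (((x2 NOR x2) NOR (x1 NOR x1)) NOR x2))) NOR ((((((x2 NOR x2) NOR (x1 NOR x1)) NOR ((x2 NOR x2) NOR (x1 NOR x1))) NOR (x2 NOR x2)) NOR ((((x2 NOR x2) NOR (x1 NOR x1)) NOR ((x2 NOR x2) NOR (x1 NOR x1))) NOR (x2 NOR x2))) NOR (((((x2 NOR x2) NOR (x1 NOR x1)) NOR ((x2 NOR x2) NOR (x1 NOR x1))) NOR (x2 NOR x2)) NOR ((((x2 NOR x2) NOR (x1 NOR x1)) NOR ((x2 NOR x2) NOR (x1 NOR x1))) NOR (x2 NOR x2)))))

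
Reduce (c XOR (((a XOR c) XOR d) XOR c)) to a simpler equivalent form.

By XOR self-cancellation ((E XOR v) XOR v = E):
= ((a XOR c) XOR d)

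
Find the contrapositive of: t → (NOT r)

Contrapositive: r → NOT t
Note: A statement and its contrapositive are logically equivalent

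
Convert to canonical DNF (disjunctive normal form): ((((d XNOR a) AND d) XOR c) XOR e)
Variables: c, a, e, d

(NOT c AND NOT a AND e AND NOT d) OR (NOT c AND NOT a AND e AND d) OR (NOT c AND a AND NOT e AND d) OR (NOT c AND a AND e AND NOT d) OR (c AND NOT a AND NOT e AND NOT d) OR (c AND NOT a AND NOT e AND d) OR (c AND a AND NOT e AND NOT d) OR (c AND a AND e AND d)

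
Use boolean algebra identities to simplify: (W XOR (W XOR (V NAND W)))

By XOR self-cancellation ((E XOR v) XOR v = E):
= (V NAND W)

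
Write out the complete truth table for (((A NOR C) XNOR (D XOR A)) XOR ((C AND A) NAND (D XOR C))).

A | D | C | Output
------------------
0 | 0 | 0 | 1
0 | 0 | 1 | 0
0 | 1 | 0 | 0
0 | 1 | 1 | 1
1 | 0 | 0 | 1
1 | 0 | 1 | 0
1 | 1 | 0 | 0
1 | 1 | 1 | 0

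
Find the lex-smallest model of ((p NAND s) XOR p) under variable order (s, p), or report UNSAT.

s=0, p=0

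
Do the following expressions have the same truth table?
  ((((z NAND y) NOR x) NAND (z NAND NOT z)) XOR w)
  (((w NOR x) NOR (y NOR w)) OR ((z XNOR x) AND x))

No. Counterexample: with x=0, y=0, z=0, w=0, Expression 1 = 1 but Expression 2 = 0.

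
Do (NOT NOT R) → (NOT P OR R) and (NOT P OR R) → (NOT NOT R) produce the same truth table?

No, Converse is not equivalent to original (counterexample: R=0, P=0)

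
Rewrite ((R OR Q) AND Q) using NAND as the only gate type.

((((R NAND R) NAND (Q NAND Q)) NAND Q) NAND (((R NAND R) NAND (Q NAND Q)) NAND Q))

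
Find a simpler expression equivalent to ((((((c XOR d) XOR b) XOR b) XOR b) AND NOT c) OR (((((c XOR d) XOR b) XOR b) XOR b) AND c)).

By distribution ((E AND v) OR (E AND NOT v) = E) then XOR self-cancellation ((E XOR v) XOR v = E):
= ((c XOR d) XOR b)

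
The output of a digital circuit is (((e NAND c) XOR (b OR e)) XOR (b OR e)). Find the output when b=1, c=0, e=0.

Substituting: (((0 NAND 0) XOR (1 OR 0)) XOR (1 OR 0))
= 1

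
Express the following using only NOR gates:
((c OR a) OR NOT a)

((((c NOR a) NOR (c NOR a)) NOR (a NOR a)) NOR (((c NOR a) NOR (c NOR a)) NOR (a NOR a)))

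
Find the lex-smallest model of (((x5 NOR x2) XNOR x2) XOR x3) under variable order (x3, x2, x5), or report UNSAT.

x3=0, x2=0, x5=1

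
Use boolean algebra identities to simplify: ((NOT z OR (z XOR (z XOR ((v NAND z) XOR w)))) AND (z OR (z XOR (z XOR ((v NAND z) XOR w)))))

By distribution ((E OR v) AND (E OR NOT v) = E) then XOR self-cancellation ((E XOR v) XOR v = E):
= ((v NAND z) XOR w)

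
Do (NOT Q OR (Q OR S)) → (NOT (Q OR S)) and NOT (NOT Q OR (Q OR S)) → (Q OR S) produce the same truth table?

No, Inverse is not equivalent to original (counterexample: S=0, Q=1, P=0)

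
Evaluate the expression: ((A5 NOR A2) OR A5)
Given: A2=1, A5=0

Substituting: ((0 NOR 1) OR 0)
= 0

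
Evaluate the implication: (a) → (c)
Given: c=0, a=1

Antecedent (a) = 1; consequent (c) = 0.
1 → 0 = 0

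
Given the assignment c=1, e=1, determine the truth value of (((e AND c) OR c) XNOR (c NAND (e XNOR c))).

Substituting: (((1 AND 1) OR 1) XNOR (1 NAND (1 XNOR 1)))
= 0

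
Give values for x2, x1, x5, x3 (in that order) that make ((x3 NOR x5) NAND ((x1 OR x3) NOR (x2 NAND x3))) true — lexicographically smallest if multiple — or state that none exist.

x2=0, x1=0, x5=0, x3=0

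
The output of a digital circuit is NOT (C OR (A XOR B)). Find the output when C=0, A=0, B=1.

Substituting: NOT (0 OR (0 XOR 1))
= 0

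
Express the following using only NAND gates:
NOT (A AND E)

(((A NAND E) NAND (A NAND E)) NAND ((A NAND E) NAND (A NAND E)))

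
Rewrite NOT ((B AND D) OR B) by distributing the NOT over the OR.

NOT (B AND D) AND NOT B
De Morgan's: NOT(OR of terms) = AND of negations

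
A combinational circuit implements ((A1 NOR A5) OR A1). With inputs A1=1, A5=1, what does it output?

Substituting: ((1 NOR 1) OR 1)
= 1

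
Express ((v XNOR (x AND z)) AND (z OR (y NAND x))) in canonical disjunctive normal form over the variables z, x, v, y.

(NOT z AND NOT x AND NOT v AND NOT y) OR (NOT z AND NOT x AND NOT v AND y) OR (NOT z AND x AND NOT v AND NOT y) OR (z AND NOT x AND NOT v AND NOT y) OR (z AND NOT x AND NOT v AND y) OR (z AND x AND v AND NOT y) OR (z AND x AND v AND y)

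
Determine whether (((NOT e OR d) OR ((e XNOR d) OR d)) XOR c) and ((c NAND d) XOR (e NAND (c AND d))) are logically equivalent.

No. Counterexample: with c=0, e=0, d=0, Expression 1 = 1 but Expression 2 = 0.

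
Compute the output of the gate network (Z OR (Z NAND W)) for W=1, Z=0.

Substituting: (0 OR (0 NAND 1))
= 1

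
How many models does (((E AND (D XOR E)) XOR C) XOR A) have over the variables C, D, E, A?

Satisfying assignments: (0,0,0,1), (0,0,1,0), (0,1,0,1), (0,1,1,1), (1,0,0,0), (1,0,1,1), (1,1,0,0), (1,1,1,0)
Count: 8 out of 16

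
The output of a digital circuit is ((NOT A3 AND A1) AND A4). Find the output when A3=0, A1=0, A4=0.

Substituting: ((NOT 0 AND 0) AND 0)
= 0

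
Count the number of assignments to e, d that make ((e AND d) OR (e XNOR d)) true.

Satisfying assignments: (0,0), (1,1)
Count: 2 out of 4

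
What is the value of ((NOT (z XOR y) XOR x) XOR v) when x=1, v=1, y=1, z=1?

Substituting: ((NOT (1 XOR 1) XOR 1) XOR 1)
= 1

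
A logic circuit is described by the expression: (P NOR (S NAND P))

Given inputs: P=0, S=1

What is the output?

Substituting: (0 NOR (1 NAND 0))
= 0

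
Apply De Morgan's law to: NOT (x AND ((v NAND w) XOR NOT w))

NOT x OR NOT ((v NAND w) XOR NOT w)
De Morgan's: NOT(AND of terms) = OR of negations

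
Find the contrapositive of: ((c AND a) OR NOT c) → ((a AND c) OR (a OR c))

Contrapositive: NOT ((a AND c) OR (a OR c)) → NOT ((c AND a) OR NOT c)
Note: A statement and its contrapositive are logically equivalent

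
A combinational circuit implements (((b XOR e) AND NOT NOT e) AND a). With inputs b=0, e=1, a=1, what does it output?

Substituting: (((0 XOR 1) AND NOT NOT 1) AND 1)
= 1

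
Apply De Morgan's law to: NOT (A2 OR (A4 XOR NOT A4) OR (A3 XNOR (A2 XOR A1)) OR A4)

NOT A2 AND NOT (A4 XOR NOT A4) AND NOT (A3 XNOR (A2 XOR A1)) AND NOT A4
De Morgan's: NOT(OR of terms) = AND of negations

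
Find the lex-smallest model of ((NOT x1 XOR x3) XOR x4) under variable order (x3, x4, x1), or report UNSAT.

x3=0, x4=0, x1=0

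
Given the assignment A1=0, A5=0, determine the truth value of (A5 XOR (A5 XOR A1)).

Substituting: (0 XOR (0 XOR 0))
= 0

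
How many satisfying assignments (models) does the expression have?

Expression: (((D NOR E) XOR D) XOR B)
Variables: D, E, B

Satisfying assignments: (0,0,0), (0,1,1), (1,0,0), (1,1,0)
Count: 4 out of 8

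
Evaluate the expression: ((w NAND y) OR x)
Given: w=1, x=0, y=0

Substituting: ((1 NAND 0) OR 0)
= 1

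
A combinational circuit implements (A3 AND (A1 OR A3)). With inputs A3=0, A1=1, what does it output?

Substituting: (0 AND (1 OR 0))
= 0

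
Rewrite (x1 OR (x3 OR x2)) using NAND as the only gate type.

((x1 NAND x1) NAND (((x3 NAND x3) NAND (x2 NAND x2)) NAND ((x3 NAND x3) NAND (x2 NAND x2))))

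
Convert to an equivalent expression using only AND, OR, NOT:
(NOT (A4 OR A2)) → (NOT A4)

(A4 OR A2) OR (NOT A4)
(Implication elimination: A → B = NOT A OR B)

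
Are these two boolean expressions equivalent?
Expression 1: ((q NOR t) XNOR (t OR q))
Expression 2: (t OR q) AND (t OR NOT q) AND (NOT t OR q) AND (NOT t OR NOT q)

Yes, they are equivalent — the two output columns agree on all 4 assignments:
t | q | Expression 1 | Expression 2
-----------------------------------
0 | 0 | 0 | 0
0 | 1 | 0 | 0
1 | 0 | 0 | 0
1 | 1 | 0 | 0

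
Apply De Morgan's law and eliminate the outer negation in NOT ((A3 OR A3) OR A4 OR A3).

NOT (A3 OR A3) AND NOT A4 AND NOT A3
De Morgan's: NOT(OR of terms) = AND of negations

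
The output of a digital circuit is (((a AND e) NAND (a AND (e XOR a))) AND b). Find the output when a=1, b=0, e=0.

Substituting: (((1 AND 0) NAND (1 AND (0 XOR 1))) AND 0)
= 0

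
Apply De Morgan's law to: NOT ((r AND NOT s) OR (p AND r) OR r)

NOT (r AND NOT s) AND NOT (p AND r) AND NOT r
De Morgan's: NOT(OR of terms) = AND of negations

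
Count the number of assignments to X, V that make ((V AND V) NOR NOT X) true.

Satisfying assignments: (1,0)
Count: 1 out of 4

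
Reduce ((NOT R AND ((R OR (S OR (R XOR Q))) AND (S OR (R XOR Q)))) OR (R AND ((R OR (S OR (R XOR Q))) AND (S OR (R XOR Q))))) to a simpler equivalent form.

By distribution ((E AND v) OR (E AND NOT v) = E) then absorption (E AND (E OR v) = E):
= (S OR (R XOR Q))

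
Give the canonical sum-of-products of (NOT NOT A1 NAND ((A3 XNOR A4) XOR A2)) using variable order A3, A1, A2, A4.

Σm(0, 1, 2, 3, 5, 6, 8, 9, 10, 11, 12, 15) = (NOT A3 AND NOT A1 AND NOT A2 AND NOT A4) OR (NOT A3 AND NOT A1 AND NOT A2 AND A4) OR (NOT A3 AND NOT A1 AND A2 AND NOT A4) OR (NOT A3 AND NOT A1 AND A2 AND A4) OR (NOT A3 AND A1 AND NOT A2 AND A4) OR (NOT A3 AND A1 AND A2 AND NOT A4) OR (A3 AND NOT A1 AND NOT A2 AND NOT A4) OR (A3 AND NOT A1 AND NOT A2 AND A4) OR (A3 AND NOT A1 AND A2 AND NOT A4) OR (A3 AND NOT A1 AND A2 AND A4) OR (A3 AND A1 AND NOT A2 AND NOT A4) OR (A3 AND A1 AND A2 AND A4)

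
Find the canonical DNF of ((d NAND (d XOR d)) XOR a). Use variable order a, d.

(NOT a AND NOT d) OR (NOT a AND d)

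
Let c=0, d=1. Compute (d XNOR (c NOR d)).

Substituting: (1 XNOR (0 NOR 1))
= 0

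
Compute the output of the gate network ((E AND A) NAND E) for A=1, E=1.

Substituting: ((1 AND 1) NAND 1)
= 0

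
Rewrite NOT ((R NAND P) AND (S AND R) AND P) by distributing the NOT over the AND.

NOT (R NAND P) OR NOT (S AND R) OR NOT P
De Morgan's: NOT(AND of terms) = OR of negations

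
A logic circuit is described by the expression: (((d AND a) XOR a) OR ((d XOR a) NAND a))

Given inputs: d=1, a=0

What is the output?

Substituting: (((1 AND 0) XOR 0) OR ((1 XOR 0) NAND 0))
= 1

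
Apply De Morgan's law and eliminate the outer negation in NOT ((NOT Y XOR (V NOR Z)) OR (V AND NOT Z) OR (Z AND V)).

NOT (NOT Y XOR (V NOR Z)) AND NOT (V AND NOT Z) AND NOT (Z AND V)
De Morgan's: NOT(OR of terms) = AND of negations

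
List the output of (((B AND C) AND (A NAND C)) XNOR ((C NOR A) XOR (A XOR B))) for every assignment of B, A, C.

B | A | C | Output
------------------
0 | 0 | 0 | 0
0 | 0 | 1 | 1
0 | 1 | 0 | 0
0 | 1 | 1 | 0
1 | 0 | 0 | 1
1 | 0 | 1 | 1
1 | 1 | 0 | 1
1 | 1 | 1 | 1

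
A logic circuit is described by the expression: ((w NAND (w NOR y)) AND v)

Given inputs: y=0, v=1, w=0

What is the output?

Substituting: ((0 NAND (0 NOR 0)) AND 1)
= 1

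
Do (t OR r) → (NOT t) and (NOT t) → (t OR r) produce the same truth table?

No, Converse is not equivalent to original (counterexample: r=0, t=0, q=0)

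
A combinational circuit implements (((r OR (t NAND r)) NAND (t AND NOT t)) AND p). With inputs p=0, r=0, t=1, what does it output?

Substituting: (((0 OR (1 NAND 0)) NAND (1 AND NOT 1)) AND 0)
= 0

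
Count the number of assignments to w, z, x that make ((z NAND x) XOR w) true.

Satisfying assignments: (0,0,0), (0,0,1), (0,1,0), (1,1,1)
Count: 4 out of 8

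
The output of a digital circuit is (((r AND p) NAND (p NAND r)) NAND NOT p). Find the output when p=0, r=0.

Substituting: (((0 AND 0) NAND (0 NAND 0)) NAND NOT 0)
= 0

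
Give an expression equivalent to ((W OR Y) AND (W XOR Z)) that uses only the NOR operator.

((((W NOR Y) NOR (W NOR Y)) NOR ((W NOR Y) NOR (W NOR Y))) NOR (((((W NOR Z) NOR (W NOR Z)) NOR ((W NOR Z) NOR (W NOR Z))) NOR ((((W NOR W) NOR (Z NOR Z)) NOR ((W NOR W) NOR (Z NOR Z))) NOR (((W NOR W) NOR (Z NOR Z)) NOR ((W NOR W) NOR (Z NOR Z))))) NOR ((((W NOR Z) NOR (W NOR Z)) NOR ((W NOR Z) NOR (W NOR Z))) NOR ((((W NOR W) NOR (Z NOR Z)) NOR ((W NOR W) NOR (Z NOR Z))) NOR (((W NOR W) NOR (Z NOR Z)) NOR ((W NOR W) NOR (Z NOR Z)))))))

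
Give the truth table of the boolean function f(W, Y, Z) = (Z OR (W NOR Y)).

W | Y | Z | Output
------------------
0 | 0 | 0 | 1
0 | 0 | 1 | 1
0 | 1 | 0 | 0
0 | 1 | 1 | 1
1 | 0 | 0 | 0
1 | 0 | 1 | 1
1 | 1 | 0 | 0
1 | 1 | 1 | 1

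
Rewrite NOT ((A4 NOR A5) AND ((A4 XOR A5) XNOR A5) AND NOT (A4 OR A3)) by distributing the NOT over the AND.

NOT (A4 NOR A5) OR NOT ((A4 XOR A5) XNOR A5) OR (A4 OR A3)
De Morgan's: NOT(AND of terms) = OR of negations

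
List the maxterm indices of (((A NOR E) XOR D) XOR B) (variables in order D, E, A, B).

ΠM(1, 2, 4, 6, 8, 11, 13, 15) = (D OR E OR A OR NOT B) AND (D OR E OR NOT A OR B) AND (D OR NOT E OR A OR B) AND (D OR NOT E OR NOT A OR B) AND (NOT D OR E OR A OR B) AND (NOT D OR E OR NOT A OR NOT B) AND (NOT D OR NOT E OR A OR NOT B) AND (NOT D OR NOT E OR NOT A OR NOT B)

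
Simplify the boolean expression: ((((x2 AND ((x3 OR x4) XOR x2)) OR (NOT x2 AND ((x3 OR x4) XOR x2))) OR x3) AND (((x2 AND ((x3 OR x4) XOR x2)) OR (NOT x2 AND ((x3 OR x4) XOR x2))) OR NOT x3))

By distribution ((E OR v) AND (E OR NOT v) = E) then distribution ((E AND v) OR (E AND NOT v) = E):
= ((x3 OR x4) XOR x2)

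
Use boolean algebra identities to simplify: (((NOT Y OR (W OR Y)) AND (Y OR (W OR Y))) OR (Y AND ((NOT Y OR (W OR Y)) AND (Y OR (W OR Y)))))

By absorption (E OR (E AND v) = E) then distribution ((E OR v) AND (E OR NOT v) = E):
= (W OR Y)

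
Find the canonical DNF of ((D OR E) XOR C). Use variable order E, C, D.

(NOT E AND NOT C AND D) OR (NOT E AND C AND NOT D) OR (E AND NOT C AND NOT D) OR (E AND NOT C AND D)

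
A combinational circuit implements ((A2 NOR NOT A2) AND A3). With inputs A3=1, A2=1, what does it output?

Substituting: ((1 NOR NOT 1) AND 1)
= 0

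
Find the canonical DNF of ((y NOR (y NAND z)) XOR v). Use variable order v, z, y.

(v AND NOT z AND NOT y) OR (v AND NOT z AND y) OR (v AND z AND NOT y) OR (v AND z AND y)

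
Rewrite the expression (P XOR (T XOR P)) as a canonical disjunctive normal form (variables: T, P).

(T AND NOT P) OR (T AND P)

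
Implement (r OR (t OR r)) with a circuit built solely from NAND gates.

((r NAND r) NAND (((t NAND t) NAND (r NAND r)) NAND ((t NAND t) NAND (r NAND r))))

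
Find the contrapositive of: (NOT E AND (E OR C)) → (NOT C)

Contrapositive: C → NOT (NOT E AND (E OR C))
Note: A statement and its contrapositive are logically equivalent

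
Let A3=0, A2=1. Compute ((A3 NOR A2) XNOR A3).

Substituting: ((0 NOR 1) XNOR 0)
= 1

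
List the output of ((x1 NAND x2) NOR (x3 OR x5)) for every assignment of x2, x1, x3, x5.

x2 | x1 | x3 | x5 | Output
--------------------------
0 | 0 | 0 | 0 | 0
0 | 0 | 0 | 1 | 0
0 | 0 | 1 | 0 | 0
0 | 0 | 1 | 1 | 0
0 | 1 | 0 | 0 | 0
0 | 1 | 0 | 1 | 0
0 | 1 | 1 | 0 | 0
0 | 1 | 1 | 1 | 0
1 | 0 | 0 | 0 | 0
1 | 0 | 0 | 1 | 0
1 | 0 | 1 | 0 | 0
1 | 0 | 1 | 1 | 0
1 | 1 | 0 | 0 | 1
1 | 1 | 0 | 1 | 0
1 | 1 | 1 | 0 | 0
1 | 1 | 1 | 1 | 0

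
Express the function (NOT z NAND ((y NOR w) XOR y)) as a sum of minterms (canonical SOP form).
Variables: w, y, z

Σm(1, 3, 4, 5, 7) = (NOT w AND NOT y AND z) OR (NOT w AND y AND z) OR (w AND NOT y AND NOT z) OR (w AND NOT y AND z) OR (w AND y AND z)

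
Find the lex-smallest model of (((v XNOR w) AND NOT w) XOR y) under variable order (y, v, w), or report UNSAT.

y=0, v=0, w=0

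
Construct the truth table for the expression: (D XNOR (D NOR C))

D | C | Output
--------------
0 | 0 | 0
0 | 1 | 1
1 | 0 | 0
1 | 1 | 0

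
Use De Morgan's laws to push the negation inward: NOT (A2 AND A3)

NOT A2 OR NOT A3
De Morgan's: NOT(AND of terms) = OR of negations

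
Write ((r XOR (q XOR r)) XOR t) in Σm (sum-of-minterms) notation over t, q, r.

Σm(2, 3, 4, 5) = (NOT t AND q AND NOT r) OR (NOT t AND q AND r) OR (t AND NOT q AND NOT r) OR (t AND NOT q AND r)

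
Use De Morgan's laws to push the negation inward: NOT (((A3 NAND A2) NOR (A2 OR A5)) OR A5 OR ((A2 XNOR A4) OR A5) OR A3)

NOT ((A3 NAND A2) NOR (A2 OR A5)) AND NOT A5 AND NOT ((A2 XNOR A4) OR A5) AND NOT A3
De Morgan's: NOT(OR of terms) = AND of negations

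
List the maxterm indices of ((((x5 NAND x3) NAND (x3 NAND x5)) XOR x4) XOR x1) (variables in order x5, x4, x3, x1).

ΠM(0, 2, 5, 7, 8, 11, 13, 14) = (x5 OR x4 OR x3 OR x1) AND (x5 OR x4 OR NOT x3 OR x1) AND (x5 OR NOT x4 OR x3 OR NOT x1) AND (x5 OR NOT x4 OR NOT x3 OR NOT x1) AND (NOT x5 OR x4 OR x3 OR x1) AND (NOT x5 OR x4 OR NOT x3 OR NOT x1) AND (NOT x5 OR NOT x4 OR x3 OR NOT x1) AND (NOT x5 OR NOT x4 OR NOT x3 OR x1)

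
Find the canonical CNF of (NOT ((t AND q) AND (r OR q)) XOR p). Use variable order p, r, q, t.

(p OR r OR NOT q OR NOT t) AND (p OR NOT r OR NOT q OR NOT t) AND (NOT p OR r OR q OR t) AND (NOT p OR r OR q OR NOT t) AND (NOT p OR r OR NOT q OR t) AND (NOT p OR NOT r OR q OR t) AND (NOT p OR NOT r OR q OR NOT t) AND (NOT p OR NOT r OR NOT q OR t)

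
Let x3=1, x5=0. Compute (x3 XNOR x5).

Substituting: (1 XNOR 0)
= 0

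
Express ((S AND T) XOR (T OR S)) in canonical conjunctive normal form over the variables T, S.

(T OR S) AND (NOT T OR NOT S)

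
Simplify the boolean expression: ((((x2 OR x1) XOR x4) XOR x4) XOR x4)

By XOR self-cancellation ((E XOR v) XOR v = E):
= ((x2 OR x1) XOR x4)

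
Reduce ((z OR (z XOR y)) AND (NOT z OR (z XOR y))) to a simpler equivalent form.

By distribution ((E OR v) AND (E OR NOT v) = E):
= (z XOR y)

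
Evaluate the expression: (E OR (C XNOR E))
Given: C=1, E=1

Substituting: (1 OR (1 XNOR 1))
= 1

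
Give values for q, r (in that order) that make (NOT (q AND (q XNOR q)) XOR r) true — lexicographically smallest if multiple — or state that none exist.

q=0, r=0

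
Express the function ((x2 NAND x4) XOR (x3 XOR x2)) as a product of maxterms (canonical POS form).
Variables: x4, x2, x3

ΠM(1, 2, 5, 7) = (x4 OR x2 OR NOT x3) AND (x4 OR NOT x2 OR x3) AND (NOT x4 OR x2 OR NOT x3) AND (NOT x4 OR NOT x2 OR NOT x3)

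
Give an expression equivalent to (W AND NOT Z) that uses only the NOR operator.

((W NOR W) NOR ((Z NOR Z) NOR (Z NOR Z)))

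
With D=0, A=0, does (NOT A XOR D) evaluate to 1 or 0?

Substituting: (NOT 0 XOR 0)
= 1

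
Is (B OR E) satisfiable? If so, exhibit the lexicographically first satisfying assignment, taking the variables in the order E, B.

E=0, B=1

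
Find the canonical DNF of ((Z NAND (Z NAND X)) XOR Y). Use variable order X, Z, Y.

(NOT X AND NOT Z AND NOT Y) OR (NOT X AND Z AND Y) OR (X AND NOT Z AND NOT Y) OR (X AND Z AND NOT Y)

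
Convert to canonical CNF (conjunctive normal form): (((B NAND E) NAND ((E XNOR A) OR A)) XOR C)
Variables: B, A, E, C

(B OR A OR E OR C) AND (B OR A OR NOT E OR NOT C) AND (B OR NOT A OR E OR C) AND (B OR NOT A OR NOT E OR C) AND (NOT B OR A OR E OR C) AND (NOT B OR A OR NOT E OR NOT C) AND (NOT B OR NOT A OR E OR C) AND (NOT B OR NOT A OR NOT E OR NOT C)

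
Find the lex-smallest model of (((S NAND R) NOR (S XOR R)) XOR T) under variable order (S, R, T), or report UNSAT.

S=0, R=0, T=1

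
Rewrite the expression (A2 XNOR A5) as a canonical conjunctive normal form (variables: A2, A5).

(A2 OR NOT A5) AND (NOT A2 OR A5)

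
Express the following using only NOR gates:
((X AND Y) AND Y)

((((X NOR X) NOR (Y NOR Y)) NOR ((X NOR X) NOR (Y NOR Y))) NOR (Y NOR Y))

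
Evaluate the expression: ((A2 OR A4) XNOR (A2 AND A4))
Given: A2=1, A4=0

Substituting: ((1 OR 0) XNOR (1 AND 0))
= 0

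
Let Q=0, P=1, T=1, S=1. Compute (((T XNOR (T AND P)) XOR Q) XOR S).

Substituting: (((1 XNOR (1 AND 1)) XOR 0) XOR 1)
= 0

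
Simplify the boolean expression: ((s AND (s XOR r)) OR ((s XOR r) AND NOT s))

By distribution ((E AND v) OR (E AND NOT v) = E):
= (s XOR r)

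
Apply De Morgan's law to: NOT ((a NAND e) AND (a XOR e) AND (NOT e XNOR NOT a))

NOT (a NAND e) OR NOT (a XOR e) OR NOT (NOT e XNOR NOT a)
De Morgan's: NOT(AND of terms) = OR of negations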